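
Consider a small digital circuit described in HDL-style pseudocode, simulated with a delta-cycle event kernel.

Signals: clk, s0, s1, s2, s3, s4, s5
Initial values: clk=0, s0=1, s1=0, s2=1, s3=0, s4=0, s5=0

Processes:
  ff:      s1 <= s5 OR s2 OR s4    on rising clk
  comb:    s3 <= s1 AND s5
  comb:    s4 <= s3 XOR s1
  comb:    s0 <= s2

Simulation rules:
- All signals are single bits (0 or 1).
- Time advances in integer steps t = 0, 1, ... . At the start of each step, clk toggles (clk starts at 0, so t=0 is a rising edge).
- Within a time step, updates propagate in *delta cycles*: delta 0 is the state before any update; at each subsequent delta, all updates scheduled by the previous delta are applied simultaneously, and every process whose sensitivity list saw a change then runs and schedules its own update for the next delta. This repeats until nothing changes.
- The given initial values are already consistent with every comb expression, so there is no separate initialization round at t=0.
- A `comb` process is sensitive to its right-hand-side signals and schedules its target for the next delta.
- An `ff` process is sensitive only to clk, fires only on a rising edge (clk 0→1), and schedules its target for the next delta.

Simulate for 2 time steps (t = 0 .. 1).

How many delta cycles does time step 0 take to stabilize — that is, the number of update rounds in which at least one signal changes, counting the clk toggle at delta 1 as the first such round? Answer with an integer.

3

t0.Δ0 clk=0 s3=0 s5=0 s1=0 s2=1 s0=1 s4=0
t0.Δ1 clk=1 s3=0 s5=0 s1=0 s2=1 s0=1 s4=0
t0.Δ2 clk=1 s3=0 s5=0 s1=1 s2=1 s0=1 s4=0
t0.Δ3 clk=1 s3=0 s5=0 s1=1 s2=1 s0=1 s4=1
t1.Δ0 clk=1 s3=0 s5=0 s1=1 s2=1 s0=1 s4=1
t1.Δ1 clk=0 s3=0 s5=0 s1=1 s2=1 s0=1 s4=1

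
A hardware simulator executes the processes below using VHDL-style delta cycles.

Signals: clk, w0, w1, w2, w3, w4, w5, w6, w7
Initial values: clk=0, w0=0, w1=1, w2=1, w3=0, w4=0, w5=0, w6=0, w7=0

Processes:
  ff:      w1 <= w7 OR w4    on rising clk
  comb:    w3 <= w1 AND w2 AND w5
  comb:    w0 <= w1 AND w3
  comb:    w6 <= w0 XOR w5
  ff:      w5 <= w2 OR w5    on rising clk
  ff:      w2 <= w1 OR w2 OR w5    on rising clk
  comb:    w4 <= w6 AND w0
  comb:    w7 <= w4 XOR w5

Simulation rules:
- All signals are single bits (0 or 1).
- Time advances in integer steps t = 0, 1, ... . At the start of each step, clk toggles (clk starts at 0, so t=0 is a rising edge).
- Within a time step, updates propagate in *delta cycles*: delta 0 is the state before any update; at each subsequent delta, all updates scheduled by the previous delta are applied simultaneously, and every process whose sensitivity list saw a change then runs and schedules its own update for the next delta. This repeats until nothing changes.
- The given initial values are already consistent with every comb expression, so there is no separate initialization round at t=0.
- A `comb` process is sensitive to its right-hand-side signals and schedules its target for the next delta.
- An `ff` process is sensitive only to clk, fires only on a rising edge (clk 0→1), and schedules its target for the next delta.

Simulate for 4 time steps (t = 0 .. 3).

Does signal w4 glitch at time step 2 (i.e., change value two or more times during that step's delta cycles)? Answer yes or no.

t=0 Δ0: w1=1 w0=0 w5=0 w2=1 w6=0 w3=0 w7=0 clk=0 w4=0
  Δ1: clk:0→1
  Δ2: w1:1→0, w5:0→1
  Δ3: w6:0→1, w7:0→1
  (3Δ to stable)
t=1 Δ0: w1=0 w0=0 w5=1 w2=1 w6=1 w3=0 w7=1 clk=1 w4=0
  Δ1: clk:1→0
  (1Δ to stable)
t=2 Δ0: w1=0 w0=0 w5=1 w2=1 w6=1 w3=0 w7=1 clk=0 w4=0
  Δ1: clk:0→1
  Δ2: w1:0→1
  Δ3: w3:0→1
  Δ4: w0:0→1
  Δ5: w6:1→0, w4:0→1
  Δ6: w7:1→0, w4:1→0
  Δ7: w7:0→1
  (7Δ to stable)
t=3 Δ0: w1=1 w0=1 w5=1 w2=1 w6=0 w3=1 w7=1 clk=1 w4=0
  Δ1: clk:1→0
  (1Δ to stable)

yes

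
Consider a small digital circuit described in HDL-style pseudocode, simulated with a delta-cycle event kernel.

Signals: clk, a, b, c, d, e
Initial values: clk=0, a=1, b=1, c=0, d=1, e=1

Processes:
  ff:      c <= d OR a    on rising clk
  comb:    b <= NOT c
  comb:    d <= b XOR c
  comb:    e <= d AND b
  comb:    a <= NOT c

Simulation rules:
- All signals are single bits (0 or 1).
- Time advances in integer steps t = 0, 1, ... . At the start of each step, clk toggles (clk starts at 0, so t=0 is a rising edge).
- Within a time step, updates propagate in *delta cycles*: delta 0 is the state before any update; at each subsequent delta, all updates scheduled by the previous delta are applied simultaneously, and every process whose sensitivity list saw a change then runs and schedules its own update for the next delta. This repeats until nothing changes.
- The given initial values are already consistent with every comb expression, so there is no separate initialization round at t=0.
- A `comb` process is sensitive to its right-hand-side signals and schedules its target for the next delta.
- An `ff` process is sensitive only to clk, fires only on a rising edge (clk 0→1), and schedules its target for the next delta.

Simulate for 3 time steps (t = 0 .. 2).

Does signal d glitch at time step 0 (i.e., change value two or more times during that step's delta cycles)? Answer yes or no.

t0.Δ0 c=0 b=1 d=1 e=1 clk=0 a=1
t0.Δ1 c=0 b=1 d=1 e=1 clk=1 a=1
t0.Δ2 c=1 b=1 d=1 e=1 clk=1 a=1
t0.Δ3 c=1 b=0 d=0 e=1 clk=1 a=0
t0.Δ4 c=1 b=0 d=1 e=0 clk=1 a=0
t1.Δ0 c=1 b=0 d=1 e=0 clk=1 a=0
t1.Δ1 c=1 b=0 d=1 e=0 clk=0 a=0
t2.Δ0 c=1 b=0 d=1 e=0 clk=0 a=0
t2.Δ1 c=1 b=0 d=1 e=0 clk=1 a=0

yes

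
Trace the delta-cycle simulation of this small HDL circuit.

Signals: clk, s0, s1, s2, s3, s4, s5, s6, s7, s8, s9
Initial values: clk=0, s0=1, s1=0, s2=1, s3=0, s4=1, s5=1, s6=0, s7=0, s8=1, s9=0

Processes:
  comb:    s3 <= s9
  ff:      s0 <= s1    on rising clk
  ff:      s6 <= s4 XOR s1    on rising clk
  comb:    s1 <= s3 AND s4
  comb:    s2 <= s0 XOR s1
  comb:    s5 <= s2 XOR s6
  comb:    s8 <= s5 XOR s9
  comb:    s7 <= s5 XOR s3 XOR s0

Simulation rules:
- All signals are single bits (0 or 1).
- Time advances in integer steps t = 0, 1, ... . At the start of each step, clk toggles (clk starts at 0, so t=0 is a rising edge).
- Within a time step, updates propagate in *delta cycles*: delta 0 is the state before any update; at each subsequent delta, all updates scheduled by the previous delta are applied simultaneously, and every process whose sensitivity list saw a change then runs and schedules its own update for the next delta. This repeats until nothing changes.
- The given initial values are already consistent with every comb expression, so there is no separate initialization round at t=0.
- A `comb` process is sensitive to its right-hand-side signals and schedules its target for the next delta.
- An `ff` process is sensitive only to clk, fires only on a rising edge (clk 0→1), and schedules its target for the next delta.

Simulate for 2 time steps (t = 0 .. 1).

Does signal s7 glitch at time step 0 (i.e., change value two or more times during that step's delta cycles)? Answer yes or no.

yes

t0.Δ0 clk=0 s8=1 s3=0 s5=1 s7=0 s6=0 s1=0 s9=0 s2=1 s4=1 s0=1
t0.Δ1 clk=1 s8=1 s3=0 s5=1 s7=0 s6=0 s1=0 s9=0 s2=1 s4=1 s0=1
t0.Δ2 clk=1 s8=1 s3=0 s5=1 s7=0 s6=1 s1=0 s9=0 s2=1 s4=1 s0=0
t0.Δ3 clk=1 s8=1 s3=0 s5=0 s7=1 s6=1 s1=0 s9=0 s2=0 s4=1 s0=0
t0.Δ4 clk=1 s8=0 s3=0 s5=1 s7=0 s6=1 s1=0 s9=0 s2=0 s4=1 s0=0
t0.Δ5 clk=1 s8=1 s3=0 s5=1 s7=1 s6=1 s1=0 s9=0 s2=0 s4=1 s0=0
t1.Δ0 clk=1 s8=1 s3=0 s5=1 s7=1 s6=1 s1=0 s9=0 s2=0 s4=1 s0=0
t1.Δ1 clk=0 s8=1 s3=0 s5=1 s7=1 s6=1 s1=0 s9=0 s2=0 s4=1 s0=0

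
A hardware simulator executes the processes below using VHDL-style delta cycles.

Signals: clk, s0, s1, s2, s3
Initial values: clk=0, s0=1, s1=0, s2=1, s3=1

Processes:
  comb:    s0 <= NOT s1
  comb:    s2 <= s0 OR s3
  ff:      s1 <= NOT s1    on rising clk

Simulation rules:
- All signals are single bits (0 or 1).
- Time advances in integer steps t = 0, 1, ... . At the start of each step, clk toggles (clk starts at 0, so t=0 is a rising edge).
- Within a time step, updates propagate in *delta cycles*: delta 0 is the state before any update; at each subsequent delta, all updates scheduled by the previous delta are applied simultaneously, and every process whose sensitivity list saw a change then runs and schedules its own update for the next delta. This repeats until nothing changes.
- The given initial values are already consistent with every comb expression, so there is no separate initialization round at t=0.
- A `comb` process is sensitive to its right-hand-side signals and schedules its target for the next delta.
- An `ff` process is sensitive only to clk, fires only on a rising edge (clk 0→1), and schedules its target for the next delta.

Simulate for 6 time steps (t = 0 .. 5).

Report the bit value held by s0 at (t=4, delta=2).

[bits: s2,s1,clk,s3,s0]
t=0: Δ0=10011 Δ1=10111 Δ2=11111 Δ3=11110 | 3Δ
t=1: Δ0=11110 Δ1=11010 | 1Δ
t=2: Δ0=11010 Δ1=11110 Δ2=10110 Δ3=10111 | 3Δ
t=3: Δ0=10111 Δ1=10011 | 1Δ
t=4: Δ0=10011 Δ1=10111 Δ2=11111 Δ3=11110 | 3Δ
t=5: Δ0=11110 Δ1=11010 | 1Δ

1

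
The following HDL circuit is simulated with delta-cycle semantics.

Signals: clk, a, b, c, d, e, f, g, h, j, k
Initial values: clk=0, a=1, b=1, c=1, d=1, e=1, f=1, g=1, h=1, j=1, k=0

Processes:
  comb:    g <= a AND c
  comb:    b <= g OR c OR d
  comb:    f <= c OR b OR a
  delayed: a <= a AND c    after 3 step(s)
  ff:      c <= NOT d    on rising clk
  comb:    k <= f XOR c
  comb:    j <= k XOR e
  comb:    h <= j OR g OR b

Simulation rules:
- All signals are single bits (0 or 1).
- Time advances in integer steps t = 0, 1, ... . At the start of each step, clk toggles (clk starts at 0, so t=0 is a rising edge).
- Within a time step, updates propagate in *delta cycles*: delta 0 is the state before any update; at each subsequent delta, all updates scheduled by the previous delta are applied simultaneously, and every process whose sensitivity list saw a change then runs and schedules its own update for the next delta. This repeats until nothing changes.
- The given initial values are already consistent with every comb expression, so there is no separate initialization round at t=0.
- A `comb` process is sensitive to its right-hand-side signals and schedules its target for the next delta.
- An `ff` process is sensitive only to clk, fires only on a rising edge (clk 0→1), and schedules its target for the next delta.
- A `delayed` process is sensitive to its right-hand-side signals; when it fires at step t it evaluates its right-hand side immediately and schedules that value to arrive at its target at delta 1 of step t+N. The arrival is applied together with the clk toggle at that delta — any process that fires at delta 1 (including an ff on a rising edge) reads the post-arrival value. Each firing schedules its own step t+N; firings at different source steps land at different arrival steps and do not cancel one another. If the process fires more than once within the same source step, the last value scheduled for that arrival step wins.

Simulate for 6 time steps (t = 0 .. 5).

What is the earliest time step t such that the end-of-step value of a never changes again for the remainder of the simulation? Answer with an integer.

t0.Δ0 g=1 a=1 b=1 e=1 clk=0 f=1 d=1 c=1 k=0 h=1 j=1
t0.Δ1 g=1 a=1 b=1 e=1 clk=1 f=1 d=1 c=1 k=0 h=1 j=1
t0.Δ2 g=1 a=1 b=1 e=1 clk=1 f=1 d=1 c=0 k=0 h=1 j=1
t0.Δ3 g=0 a=1 b=1 e=1 clk=1 f=1 d=1 c=0 k=1 h=1 j=1
t0.Δ4 g=0 a=1 b=1 e=1 clk=1 f=1 d=1 c=0 k=1 h=1 j=0
t1.Δ0 g=0 a=1 b=1 e=1 clk=1 f=1 d=1 c=0 k=1 h=1 j=0
t1.Δ1 g=0 a=1 b=1 e=1 clk=0 f=1 d=1 c=0 k=1 h=1 j=0
t2.Δ0 g=0 a=1 b=1 e=1 clk=0 f=1 d=1 c=0 k=1 h=1 j=0
t2.Δ1 g=0 a=1 b=1 e=1 clk=1 f=1 d=1 c=0 k=1 h=1 j=0
t3.Δ0 g=0 a=1 b=1 e=1 clk=1 f=1 d=1 c=0 k=1 h=1 j=0
t3.Δ1 g=0 a=0 b=1 e=1 clk=0 f=1 d=1 c=0 k=1 h=1 j=0
t4.Δ0 g=0 a=0 b=1 e=1 clk=0 f=1 d=1 c=0 k=1 h=1 j=0
t4.Δ1 g=0 a=0 b=1 e=1 clk=1 f=1 d=1 c=0 k=1 h=1 j=0
t5.Δ0 g=0 a=0 b=1 e=1 clk=1 f=1 d=1 c=0 k=1 h=1 j=0
t5.Δ1 g=0 a=0 b=1 e=1 clk=0 f=1 d=1 c=0 k=1 h=1 j=0

3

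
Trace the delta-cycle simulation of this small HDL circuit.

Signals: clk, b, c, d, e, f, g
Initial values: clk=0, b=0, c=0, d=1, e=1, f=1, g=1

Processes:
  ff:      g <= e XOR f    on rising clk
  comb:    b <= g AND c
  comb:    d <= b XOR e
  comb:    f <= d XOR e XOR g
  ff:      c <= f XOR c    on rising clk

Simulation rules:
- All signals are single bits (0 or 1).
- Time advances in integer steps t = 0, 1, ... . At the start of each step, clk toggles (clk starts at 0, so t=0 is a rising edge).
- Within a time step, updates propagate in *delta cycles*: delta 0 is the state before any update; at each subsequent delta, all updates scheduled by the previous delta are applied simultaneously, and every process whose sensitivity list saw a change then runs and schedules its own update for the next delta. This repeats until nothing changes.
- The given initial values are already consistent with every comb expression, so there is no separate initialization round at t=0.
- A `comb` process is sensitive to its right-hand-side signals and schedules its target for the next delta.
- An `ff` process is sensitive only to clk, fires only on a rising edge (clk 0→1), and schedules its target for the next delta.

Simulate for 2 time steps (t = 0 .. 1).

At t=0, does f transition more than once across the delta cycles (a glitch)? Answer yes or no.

[bits: g,c,b,clk,e,d,f]
t=0: Δ0=1000111 Δ1=1001111 Δ2=0101111 Δ3=0101110 | 3Δ
t=1: Δ0=0101110 Δ1=0100110 | 1Δ

no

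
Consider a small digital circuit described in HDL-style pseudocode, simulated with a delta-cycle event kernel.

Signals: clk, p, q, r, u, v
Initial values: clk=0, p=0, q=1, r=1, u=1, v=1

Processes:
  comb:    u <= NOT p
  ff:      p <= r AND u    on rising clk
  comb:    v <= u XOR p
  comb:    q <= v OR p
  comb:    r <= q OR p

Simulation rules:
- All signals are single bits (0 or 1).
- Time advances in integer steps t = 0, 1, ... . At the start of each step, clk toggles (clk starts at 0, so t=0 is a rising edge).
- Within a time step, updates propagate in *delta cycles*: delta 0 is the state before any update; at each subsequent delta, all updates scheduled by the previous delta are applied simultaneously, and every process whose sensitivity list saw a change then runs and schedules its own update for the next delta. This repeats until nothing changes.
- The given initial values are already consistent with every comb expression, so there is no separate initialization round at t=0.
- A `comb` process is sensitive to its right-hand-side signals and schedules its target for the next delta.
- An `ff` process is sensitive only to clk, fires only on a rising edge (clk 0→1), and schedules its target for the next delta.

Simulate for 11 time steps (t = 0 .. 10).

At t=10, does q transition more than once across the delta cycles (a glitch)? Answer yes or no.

yes

t0.Δ0 q=1 u=1 p=0 r=1 v=1 clk=0
t0.Δ1 q=1 u=1 p=0 r=1 v=1 clk=1
t0.Δ2 q=1 u=1 p=1 r=1 v=1 clk=1
t0.Δ3 q=1 u=0 p=1 r=1 v=0 clk=1
t0.Δ4 q=1 u=0 p=1 r=1 v=1 clk=1
t1.Δ0 q=1 u=0 p=1 r=1 v=1 clk=1
t1.Δ1 q=1 u=0 p=1 r=1 v=1 clk=0
t2.Δ0 q=1 u=0 p=1 r=1 v=1 clk=0
t2.Δ1 q=1 u=0 p=1 r=1 v=1 clk=1
t2.Δ2 q=1 u=0 p=0 r=1 v=1 clk=1
t2.Δ3 q=1 u=1 p=0 r=1 v=0 clk=1
t2.Δ4 q=0 u=1 p=0 r=1 v=1 clk=1
t2.Δ5 q=1 u=1 p=0 r=0 v=1 clk=1
t2.Δ6 q=1 u=1 p=0 r=1 v=1 clk=1
t3.Δ0 q=1 u=1 p=0 r=1 v=1 clk=1
t3.Δ1 q=1 u=1 p=0 r=1 v=1 clk=0
t4.Δ0 q=1 u=1 p=0 r=1 v=1 clk=0
t4.Δ1 q=1 u=1 p=0 r=1 v=1 clk=1
t4.Δ2 q=1 u=1 p=1 r=1 v=1 clk=1
t4.Δ3 q=1 u=0 p=1 r=1 v=0 clk=1
t4.Δ4 q=1 u=0 p=1 r=1 v=1 clk=1
t5.Δ0 q=1 u=0 p=1 r=1 v=1 clk=1
t5.Δ1 q=1 u=0 p=1 r=1 v=1 clk=0
t6.Δ0 q=1 u=0 p=1 r=1 v=1 clk=0
t6.Δ1 q=1 u=0 p=1 r=1 v=1 clk=1
t6.Δ2 q=1 u=0 p=0 r=1 v=1 clk=1
t6.Δ3 q=1 u=1 p=0 r=1 v=0 clk=1
t6.Δ4 q=0 u=1 p=0 r=1 v=1 clk=1
t6.Δ5 q=1 u=1 p=0 r=0 v=1 clk=1
t6.Δ6 q=1 u=1 p=0 r=1 v=1 clk=1
t7.Δ0 q=1 u=1 p=0 r=1 v=1 clk=1
t7.Δ1 q=1 u=1 p=0 r=1 v=1 clk=0
t8.Δ0 q=1 u=1 p=0 r=1 v=1 clk=0
t8.Δ1 q=1 u=1 p=0 r=1 v=1 clk=1
t8.Δ2 q=1 u=1 p=1 r=1 v=1 clk=1
t8.Δ3 q=1 u=0 p=1 r=1 v=0 clk=1
t8.Δ4 q=1 u=0 p=1 r=1 v=1 clk=1
t9.Δ0 q=1 u=0 p=1 r=1 v=1 clk=1
t9.Δ1 q=1 u=0 p=1 r=1 v=1 clk=0
t10.Δ0 q=1 u=0 p=1 r=1 v=1 clk=0
t10.Δ1 q=1 u=0 p=1 r=1 v=1 clk=1
t10.Δ2 q=1 u=0 p=0 r=1 v=1 clk=1
t10.Δ3 q=1 u=1 p=0 r=1 v=0 clk=1
t10.Δ4 q=0 u=1 p=0 r=1 v=1 clk=1
t10.Δ5 q=1 u=1 p=0 r=0 v=1 clk=1
t10.Δ6 q=1 u=1 p=0 r=1 v=1 clk=1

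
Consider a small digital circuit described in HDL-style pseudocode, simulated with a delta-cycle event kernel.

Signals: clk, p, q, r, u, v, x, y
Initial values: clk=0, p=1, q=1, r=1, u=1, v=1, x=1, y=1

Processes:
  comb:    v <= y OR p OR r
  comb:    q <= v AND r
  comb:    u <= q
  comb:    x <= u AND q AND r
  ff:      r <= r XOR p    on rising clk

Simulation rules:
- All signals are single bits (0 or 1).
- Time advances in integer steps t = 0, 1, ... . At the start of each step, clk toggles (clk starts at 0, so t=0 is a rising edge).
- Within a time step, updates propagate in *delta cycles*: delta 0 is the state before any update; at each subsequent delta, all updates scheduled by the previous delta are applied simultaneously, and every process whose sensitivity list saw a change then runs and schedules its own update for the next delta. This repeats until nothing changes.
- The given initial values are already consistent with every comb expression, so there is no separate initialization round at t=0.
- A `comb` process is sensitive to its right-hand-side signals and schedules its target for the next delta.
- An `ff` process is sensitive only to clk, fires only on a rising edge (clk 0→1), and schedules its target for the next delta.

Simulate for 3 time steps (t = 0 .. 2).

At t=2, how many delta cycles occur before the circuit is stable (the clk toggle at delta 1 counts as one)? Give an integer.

t0.Δ0 q=1 p=1 u=1 x=1 r=1 v=1 y=1 clk=0
t0.Δ1 q=1 p=1 u=1 x=1 r=1 v=1 y=1 clk=1
t0.Δ2 q=1 p=1 u=1 x=1 r=0 v=1 y=1 clk=1
t0.Δ3 q=0 p=1 u=1 x=0 r=0 v=1 y=1 clk=1
t0.Δ4 q=0 p=1 u=0 x=0 r=0 v=1 y=1 clk=1
t1.Δ0 q=0 p=1 u=0 x=0 r=0 v=1 y=1 clk=1
t1.Δ1 q=0 p=1 u=0 x=0 r=0 v=1 y=1 clk=0
t2.Δ0 q=0 p=1 u=0 x=0 r=0 v=1 y=1 clk=0
t2.Δ1 q=0 p=1 u=0 x=0 r=0 v=1 y=1 clk=1
t2.Δ2 q=0 p=1 u=0 x=0 r=1 v=1 y=1 clk=1
t2.Δ3 q=1 p=1 u=0 x=0 r=1 v=1 y=1 clk=1
t2.Δ4 q=1 p=1 u=1 x=0 r=1 v=1 y=1 clk=1
t2.Δ5 q=1 p=1 u=1 x=1 r=1 v=1 y=1 clk=1

5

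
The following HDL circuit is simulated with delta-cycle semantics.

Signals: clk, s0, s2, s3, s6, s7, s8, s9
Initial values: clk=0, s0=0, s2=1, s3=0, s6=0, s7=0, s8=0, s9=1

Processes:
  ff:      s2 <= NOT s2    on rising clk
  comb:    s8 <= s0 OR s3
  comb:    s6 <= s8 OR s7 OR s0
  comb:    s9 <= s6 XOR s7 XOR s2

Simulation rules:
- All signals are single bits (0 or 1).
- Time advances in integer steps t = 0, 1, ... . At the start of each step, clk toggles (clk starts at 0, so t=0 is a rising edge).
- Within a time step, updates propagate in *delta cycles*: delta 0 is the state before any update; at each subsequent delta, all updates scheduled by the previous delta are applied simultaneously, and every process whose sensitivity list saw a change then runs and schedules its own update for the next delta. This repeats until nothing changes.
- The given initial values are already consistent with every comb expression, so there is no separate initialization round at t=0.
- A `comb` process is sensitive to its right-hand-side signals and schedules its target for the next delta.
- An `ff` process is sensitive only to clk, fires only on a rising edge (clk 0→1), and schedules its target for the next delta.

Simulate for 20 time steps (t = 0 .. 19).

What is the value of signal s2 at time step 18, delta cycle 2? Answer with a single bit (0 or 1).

[bits: s6,clk,s0,s2,s7,s8,s9,s3]
t=0: Δ0=00010010 Δ1=01010010 Δ2=01000010 Δ3=01000000 | 3Δ
t=1: Δ0=01000000 Δ1=00000000 | 1Δ
t=2: Δ0=00000000 Δ1=01000000 Δ2=01010000 Δ3=01010010 | 3Δ
t=3: Δ0=01010010 Δ1=00010010 | 1Δ
t=4: Δ0=00010010 Δ1=01010010 Δ2=01000010 Δ3=01000000 | 3Δ
t=5: Δ0=01000000 Δ1=00000000 | 1Δ
t=6: Δ0=00000000 Δ1=01000000 Δ2=01010000 Δ3=01010010 | 3Δ
t=7: Δ0=01010010 Δ1=00010010 | 1Δ
t=8: Δ0=00010010 Δ1=01010010 Δ2=01000010 Δ3=01000000 | 3Δ
t=9: Δ0=01000000 Δ1=00000000 | 1Δ
t=10: Δ0=00000000 Δ1=01000000 Δ2=01010000 Δ3=01010010 | 3Δ
t=11: Δ0=01010010 Δ1=00010010 | 1Δ
t=12: Δ0=00010010 Δ1=01010010 Δ2=01000010 Δ3=01000000 | 3Δ
t=13: Δ0=01000000 Δ1=00000000 | 1Δ
t=14: Δ0=00000000 Δ1=01000000 Δ2=01010000 Δ3=01010010 | 3Δ
t=15: Δ0=01010010 Δ1=00010010 | 1Δ
t=16: Δ0=00010010 Δ1=01010010 Δ2=01000010 Δ3=01000000 | 3Δ
t=17: Δ0=01000000 Δ1=00000000 | 1Δ
t=18: Δ0=00000000 Δ1=01000000 Δ2=01010000 Δ3=01010010 | 3Δ
t=19: Δ0=01010010 Δ1=00010010 | 1Δ

1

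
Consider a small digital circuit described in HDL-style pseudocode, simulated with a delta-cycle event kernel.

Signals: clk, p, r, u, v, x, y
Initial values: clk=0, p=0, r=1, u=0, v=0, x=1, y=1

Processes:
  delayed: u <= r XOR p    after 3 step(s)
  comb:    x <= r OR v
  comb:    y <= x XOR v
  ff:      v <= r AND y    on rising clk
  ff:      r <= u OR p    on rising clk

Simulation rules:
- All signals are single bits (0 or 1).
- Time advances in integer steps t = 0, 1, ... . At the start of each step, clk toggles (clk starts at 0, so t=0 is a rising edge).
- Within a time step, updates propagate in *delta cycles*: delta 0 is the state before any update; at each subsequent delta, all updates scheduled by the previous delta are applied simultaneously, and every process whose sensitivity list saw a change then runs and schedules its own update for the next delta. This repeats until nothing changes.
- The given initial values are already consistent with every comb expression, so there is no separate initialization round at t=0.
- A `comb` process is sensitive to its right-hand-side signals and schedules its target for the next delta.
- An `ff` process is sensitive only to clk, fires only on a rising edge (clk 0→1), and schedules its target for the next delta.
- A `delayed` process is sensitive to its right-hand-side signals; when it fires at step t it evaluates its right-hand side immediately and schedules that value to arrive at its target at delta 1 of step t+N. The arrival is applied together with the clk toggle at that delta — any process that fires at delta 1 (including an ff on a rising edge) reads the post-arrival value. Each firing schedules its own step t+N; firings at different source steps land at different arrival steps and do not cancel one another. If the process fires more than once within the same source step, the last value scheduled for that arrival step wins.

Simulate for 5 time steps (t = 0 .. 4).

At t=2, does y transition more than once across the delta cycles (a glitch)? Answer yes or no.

yes

t=0 Δ0: p=0 clk=0 v=0 r=1 y=1 x=1 u=0
  Δ1: clk:0→1
  Δ2: v:0→1, r:1→0
  Δ3: y:1→0
  (3Δ to stable)
t=1 Δ0: p=0 clk=1 v=1 r=0 y=0 x=1 u=0
  Δ1: clk:1→0
  (1Δ to stable)
t=2 Δ0: p=0 clk=0 v=1 r=0 y=0 x=1 u=0
  Δ1: clk:0→1
  Δ2: v:1→0
  Δ3: y:0→1, x:1→0
  Δ4: y:1→0
  (4Δ to stable)
t=3 Δ0: p=0 clk=1 v=0 r=0 y=0 x=0 u=0
  Δ1: clk:1→0
  (1Δ to stable)
t=4 Δ0: p=0 clk=0 v=0 r=0 y=0 x=0 u=0
  Δ1: clk:0→1
  (1Δ to stable)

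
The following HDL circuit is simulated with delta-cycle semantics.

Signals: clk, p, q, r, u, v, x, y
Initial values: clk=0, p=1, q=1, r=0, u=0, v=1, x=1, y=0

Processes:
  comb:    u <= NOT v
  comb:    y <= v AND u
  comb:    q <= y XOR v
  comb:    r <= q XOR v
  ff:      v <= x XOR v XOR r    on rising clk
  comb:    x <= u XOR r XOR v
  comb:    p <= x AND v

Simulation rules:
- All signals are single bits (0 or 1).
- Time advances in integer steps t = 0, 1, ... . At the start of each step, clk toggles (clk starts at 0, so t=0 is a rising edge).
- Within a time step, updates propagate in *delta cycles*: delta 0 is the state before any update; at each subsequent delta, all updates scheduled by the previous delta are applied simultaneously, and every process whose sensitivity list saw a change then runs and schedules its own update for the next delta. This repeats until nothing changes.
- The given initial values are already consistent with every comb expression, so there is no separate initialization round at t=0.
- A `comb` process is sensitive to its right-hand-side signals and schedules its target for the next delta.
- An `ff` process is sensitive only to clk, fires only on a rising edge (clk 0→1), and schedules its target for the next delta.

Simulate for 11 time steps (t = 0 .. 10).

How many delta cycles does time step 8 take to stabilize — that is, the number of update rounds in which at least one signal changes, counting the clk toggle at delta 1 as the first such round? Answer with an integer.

[bits: p,v,y,r,x,u,clk,q]
t=0: Δ0=11001001 Δ1=11001011 Δ2=10001011 Δ3=00010110 Δ4=00000110 Δ5=00001110 | 5Δ
t=1: Δ0=00001110 Δ1=00001100 | 1Δ
t=2: Δ0=00001100 Δ1=00001110 Δ2=01001110 Δ3=11110011 Δ4=01000010 Δ5=01011011 Δ6=11000011 Δ7=01001011 Δ8=11001011 | 8Δ
t=3: Δ0=11001011 Δ1=11001001 | 1Δ
t=4: Δ0=11001001 Δ1=11001011 Δ2=10001011 Δ3=00010110 Δ4=00000110 Δ5=00001110 | 5Δ
t=5: Δ0=00001110 Δ1=00001100 | 1Δ
t=6: Δ0=00001100 Δ1=00001110 Δ2=01001110 Δ3=11110011 Δ4=01000010 Δ5=01011011 Δ6=11000011 Δ7=01001011 Δ8=11001011 | 8Δ
t=7: Δ0=11001011 Δ1=11001001 | 1Δ
t=8: Δ0=11001001 Δ1=11001011 Δ2=10001011 Δ3=00010110 Δ4=00000110 Δ5=00001110 | 5Δ
t=9: Δ0=00001110 Δ1=00001100 | 1Δ
t=10: Δ0=00001100 Δ1=00001110 Δ2=01001110 Δ3=11110011 Δ4=01000010 Δ5=01011011 Δ6=11000011 Δ7=01001011 Δ8=11001011 | 8Δ

5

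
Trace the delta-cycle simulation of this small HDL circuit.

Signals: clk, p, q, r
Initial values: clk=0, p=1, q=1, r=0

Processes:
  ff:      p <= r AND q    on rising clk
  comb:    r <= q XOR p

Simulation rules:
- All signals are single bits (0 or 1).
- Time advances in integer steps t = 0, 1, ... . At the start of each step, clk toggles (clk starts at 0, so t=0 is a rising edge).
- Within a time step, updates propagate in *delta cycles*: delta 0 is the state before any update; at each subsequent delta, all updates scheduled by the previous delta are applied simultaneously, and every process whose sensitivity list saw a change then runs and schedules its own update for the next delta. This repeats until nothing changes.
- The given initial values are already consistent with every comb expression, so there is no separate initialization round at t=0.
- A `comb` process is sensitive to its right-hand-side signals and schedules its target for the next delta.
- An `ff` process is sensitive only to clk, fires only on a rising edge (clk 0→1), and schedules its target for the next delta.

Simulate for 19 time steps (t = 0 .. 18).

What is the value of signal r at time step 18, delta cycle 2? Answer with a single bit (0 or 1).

t=0 Δ0: clk=0 r=0 p=1 q=1
  Δ1: clk:0→1
  Δ2: p:1→0
  Δ3: r:0→1
  (3Δ to stable)
t=1 Δ0: clk=1 r=1 p=0 q=1
  Δ1: clk:1→0
  (1Δ to stable)
t=2 Δ0: clk=0 r=1 p=0 q=1
  Δ1: clk:0→1
  Δ2: p:0→1
  Δ3: r:1→0
  (3Δ to stable)
t=3 Δ0: clk=1 r=0 p=1 q=1
  Δ1: clk:1→0
  (1Δ to stable)
t=4 Δ0: clk=0 r=0 p=1 q=1
  Δ1: clk:0→1
  Δ2: p:1→0
  Δ3: r:0→1
  (3Δ to stable)
t=5 Δ0: clk=1 r=1 p=0 q=1
  Δ1: clk:1→0
  (1Δ to stable)
t=6 Δ0: clk=0 r=1 p=0 q=1
  Δ1: clk:0→1
  Δ2: p:0→1
  Δ3: r:1→0
  (3Δ to stable)
t=7 Δ0: clk=1 r=0 p=1 q=1
  Δ1: clk:1→0
  (1Δ to stable)
t=8 Δ0: clk=0 r=0 p=1 q=1
  Δ1: clk:0→1
  Δ2: p:1→0
  Δ3: r:0→1
  (3Δ to stable)
t=9 Δ0: clk=1 r=1 p=0 q=1
  Δ1: clk:1→0
  (1Δ to stable)
t=10 Δ0: clk=0 r=1 p=0 q=1
  Δ1: clk:0→1
  Δ2: p:0→1
  Δ3: r:1→0
  (3Δ to stable)
t=11 Δ0: clk=1 r=0 p=1 q=1
  Δ1: clk:1→0
  (1Δ to stable)
t=12 Δ0: clk=0 r=0 p=1 q=1
  Δ1: clk:0→1
  Δ2: p:1→0
  Δ3: r:0→1
  (3Δ to stable)
t=13 Δ0: clk=1 r=1 p=0 q=1
  Δ1: clk:1→0
  (1Δ to stable)
t=14 Δ0: clk=0 r=1 p=0 q=1
  Δ1: clk:0→1
  Δ2: p:0→1
  Δ3: r:1→0
  (3Δ to stable)
t=15 Δ0: clk=1 r=0 p=1 q=1
  Δ1: clk:1→0
  (1Δ to stable)
t=16 Δ0: clk=0 r=0 p=1 q=1
  Δ1: clk:0→1
  Δ2: p:1→0
  Δ3: r:0→1
  (3Δ to stable)
t=17 Δ0: clk=1 r=1 p=0 q=1
  Δ1: clk:1→0
  (1Δ to stable)
t=18 Δ0: clk=0 r=1 p=0 q=1
  Δ1: clk:0→1
  Δ2: p:0→1
  Δ3: r:1→0
  (3Δ to stable)

1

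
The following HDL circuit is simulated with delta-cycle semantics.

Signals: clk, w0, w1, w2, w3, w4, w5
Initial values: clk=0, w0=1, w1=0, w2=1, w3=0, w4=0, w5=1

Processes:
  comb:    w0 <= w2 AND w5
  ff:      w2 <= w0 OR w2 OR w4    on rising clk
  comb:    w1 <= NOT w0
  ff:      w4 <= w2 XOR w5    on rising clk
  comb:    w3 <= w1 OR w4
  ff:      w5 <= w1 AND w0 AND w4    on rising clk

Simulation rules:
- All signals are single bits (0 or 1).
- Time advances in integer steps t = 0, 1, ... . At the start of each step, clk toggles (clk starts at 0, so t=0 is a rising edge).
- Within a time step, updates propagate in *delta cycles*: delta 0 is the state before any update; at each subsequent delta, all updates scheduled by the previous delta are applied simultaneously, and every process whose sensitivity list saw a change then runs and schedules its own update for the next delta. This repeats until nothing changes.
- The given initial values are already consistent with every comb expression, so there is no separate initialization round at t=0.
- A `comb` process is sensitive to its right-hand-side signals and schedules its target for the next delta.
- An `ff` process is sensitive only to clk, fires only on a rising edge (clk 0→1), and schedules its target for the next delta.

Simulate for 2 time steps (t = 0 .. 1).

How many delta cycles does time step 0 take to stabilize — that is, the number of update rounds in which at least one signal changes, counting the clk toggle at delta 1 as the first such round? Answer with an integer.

5

[bits: w3,w1,w0,w4,w2,w5,clk]
t=0: Δ0=0010110 Δ1=0010111 Δ2=0010101 Δ3=0000101 Δ4=0100101 Δ5=1100101 | 5Δ
t=1: Δ0=1100101 Δ1=1100100 | 1Δ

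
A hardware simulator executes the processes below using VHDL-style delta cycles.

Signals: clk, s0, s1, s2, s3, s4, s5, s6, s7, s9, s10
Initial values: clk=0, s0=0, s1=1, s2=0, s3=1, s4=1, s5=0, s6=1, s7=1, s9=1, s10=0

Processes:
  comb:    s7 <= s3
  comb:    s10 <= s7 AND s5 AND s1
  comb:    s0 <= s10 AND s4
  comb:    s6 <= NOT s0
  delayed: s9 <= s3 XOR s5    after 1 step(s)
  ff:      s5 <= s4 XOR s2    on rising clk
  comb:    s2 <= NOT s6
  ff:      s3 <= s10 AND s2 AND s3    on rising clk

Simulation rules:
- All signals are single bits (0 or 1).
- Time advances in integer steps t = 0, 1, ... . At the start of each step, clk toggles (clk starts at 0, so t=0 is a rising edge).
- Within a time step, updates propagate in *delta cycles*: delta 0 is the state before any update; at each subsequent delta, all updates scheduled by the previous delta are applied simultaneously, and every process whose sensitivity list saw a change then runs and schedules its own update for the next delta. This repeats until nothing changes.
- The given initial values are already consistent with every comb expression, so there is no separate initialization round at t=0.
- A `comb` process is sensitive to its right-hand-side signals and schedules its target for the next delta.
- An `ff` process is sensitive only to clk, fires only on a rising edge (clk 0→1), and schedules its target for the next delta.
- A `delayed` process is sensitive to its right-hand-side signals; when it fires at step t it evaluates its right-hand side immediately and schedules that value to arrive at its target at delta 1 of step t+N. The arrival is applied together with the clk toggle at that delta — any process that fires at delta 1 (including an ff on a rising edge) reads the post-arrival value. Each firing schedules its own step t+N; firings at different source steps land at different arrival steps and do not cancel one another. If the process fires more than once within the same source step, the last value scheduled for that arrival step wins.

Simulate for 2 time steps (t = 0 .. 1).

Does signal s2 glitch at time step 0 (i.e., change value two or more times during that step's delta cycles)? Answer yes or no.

yes

t0.Δ0 s3=1 s5=0 s6=1 s10=0 s1=1 s2=0 s4=1 s9=1 clk=0 s0=0 s7=1
t0.Δ1 s3=1 s5=0 s6=1 s10=0 s1=1 s2=0 s4=1 s9=1 clk=1 s0=0 s7=1
t0.Δ2 s3=0 s5=1 s6=1 s10=0 s1=1 s2=0 s4=1 s9=1 clk=1 s0=0 s7=1
t0.Δ3 s3=0 s5=1 s6=1 s10=1 s1=1 s2=0 s4=1 s9=1 clk=1 s0=0 s7=0
t0.Δ4 s3=0 s5=1 s6=1 s10=0 s1=1 s2=0 s4=1 s9=1 clk=1 s0=1 s7=0
t0.Δ5 s3=0 s5=1 s6=0 s10=0 s1=1 s2=0 s4=1 s9=1 clk=1 s0=0 s7=0
t0.Δ6 s3=0 s5=1 s6=1 s10=0 s1=1 s2=1 s4=1 s9=1 clk=1 s0=0 s7=0
t0.Δ7 s3=0 s5=1 s6=1 s10=0 s1=1 s2=0 s4=1 s9=1 clk=1 s0=0 s7=0
t1.Δ0 s3=0 s5=1 s6=1 s10=0 s1=1 s2=0 s4=1 s9=1 clk=1 s0=0 s7=0
t1.Δ1 s3=0 s5=1 s6=1 s10=0 s1=1 s2=0 s4=1 s9=1 clk=0 s0=0 s7=0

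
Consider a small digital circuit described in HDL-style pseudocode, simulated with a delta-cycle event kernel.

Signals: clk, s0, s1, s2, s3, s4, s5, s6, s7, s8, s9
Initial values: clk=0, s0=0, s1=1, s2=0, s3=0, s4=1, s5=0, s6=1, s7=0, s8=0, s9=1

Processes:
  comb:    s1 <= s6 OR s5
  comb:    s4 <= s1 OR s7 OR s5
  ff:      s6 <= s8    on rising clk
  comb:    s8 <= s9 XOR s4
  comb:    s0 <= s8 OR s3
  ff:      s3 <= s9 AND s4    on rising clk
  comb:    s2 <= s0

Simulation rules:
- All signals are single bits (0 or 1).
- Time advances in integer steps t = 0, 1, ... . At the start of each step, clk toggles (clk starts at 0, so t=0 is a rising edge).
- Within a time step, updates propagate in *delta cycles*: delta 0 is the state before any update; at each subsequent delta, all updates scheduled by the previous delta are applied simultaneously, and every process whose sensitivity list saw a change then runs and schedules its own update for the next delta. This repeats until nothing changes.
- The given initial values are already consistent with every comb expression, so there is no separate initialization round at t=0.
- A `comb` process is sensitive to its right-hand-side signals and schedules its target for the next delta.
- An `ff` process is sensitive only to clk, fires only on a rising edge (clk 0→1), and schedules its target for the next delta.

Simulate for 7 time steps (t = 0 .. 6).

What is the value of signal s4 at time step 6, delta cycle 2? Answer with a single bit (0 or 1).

t=0 Δ0: s4=1 s3=0 s5=0 s0=0 s7=0 s6=1 s1=1 s8=0 s2=0 clk=0 s9=1
  Δ1: clk:0→1
  Δ2: s3:0→1, s6:1→0
  Δ3: s0:0→1, s1:1→0
  Δ4: s4:1→0, s2:0→1
  Δ5: s8:0→1
  (5Δ to stable)
t=1 Δ0: s4=0 s3=1 s5=0 s0=1 s7=0 s6=0 s1=0 s8=1 s2=1 clk=1 s9=1
  Δ1: clk:1→0
  (1Δ to stable)
t=2 Δ0: s4=0 s3=1 s5=0 s0=1 s7=0 s6=0 s1=0 s8=1 s2=1 clk=0 s9=1
  Δ1: clk:0→1
  Δ2: s3:1→0, s6:0→1
  Δ3: s1:0→1
  Δ4: s4:0→1
  Δ5: s8:1→0
  Δ6: s0:1→0
  Δ7: s2:1→0
  (7Δ to stable)
t=3 Δ0: s4=1 s3=0 s5=0 s0=0 s7=0 s6=1 s1=1 s8=0 s2=0 clk=1 s9=1
  Δ1: clk:1→0
  (1Δ to stable)
t=4 Δ0: s4=1 s3=0 s5=0 s0=0 s7=0 s6=1 s1=1 s8=0 s2=0 clk=0 s9=1
  Δ1: clk:0→1
  Δ2: s3:0→1, s6:1→0
  Δ3: s0:0→1, s1:1→0
  Δ4: s4:1→0, s2:0→1
  Δ5: s8:0→1
  (5Δ to stable)
t=5 Δ0: s4=0 s3=1 s5=0 s0=1 s7=0 s6=0 s1=0 s8=1 s2=1 clk=1 s9=1
  Δ1: clk:1→0
  (1Δ to stable)
t=6 Δ0: s4=0 s3=1 s5=0 s0=1 s7=0 s6=0 s1=0 s8=1 s2=1 clk=0 s9=1
  Δ1: clk:0→1
  Δ2: s3:1→0, s6:0→1
  Δ3: s1:0→1
  Δ4: s4:0→1
  Δ5: s8:1→0
  Δ6: s0:1→0
  Δ7: s2:1→0
  (7Δ to stable)

0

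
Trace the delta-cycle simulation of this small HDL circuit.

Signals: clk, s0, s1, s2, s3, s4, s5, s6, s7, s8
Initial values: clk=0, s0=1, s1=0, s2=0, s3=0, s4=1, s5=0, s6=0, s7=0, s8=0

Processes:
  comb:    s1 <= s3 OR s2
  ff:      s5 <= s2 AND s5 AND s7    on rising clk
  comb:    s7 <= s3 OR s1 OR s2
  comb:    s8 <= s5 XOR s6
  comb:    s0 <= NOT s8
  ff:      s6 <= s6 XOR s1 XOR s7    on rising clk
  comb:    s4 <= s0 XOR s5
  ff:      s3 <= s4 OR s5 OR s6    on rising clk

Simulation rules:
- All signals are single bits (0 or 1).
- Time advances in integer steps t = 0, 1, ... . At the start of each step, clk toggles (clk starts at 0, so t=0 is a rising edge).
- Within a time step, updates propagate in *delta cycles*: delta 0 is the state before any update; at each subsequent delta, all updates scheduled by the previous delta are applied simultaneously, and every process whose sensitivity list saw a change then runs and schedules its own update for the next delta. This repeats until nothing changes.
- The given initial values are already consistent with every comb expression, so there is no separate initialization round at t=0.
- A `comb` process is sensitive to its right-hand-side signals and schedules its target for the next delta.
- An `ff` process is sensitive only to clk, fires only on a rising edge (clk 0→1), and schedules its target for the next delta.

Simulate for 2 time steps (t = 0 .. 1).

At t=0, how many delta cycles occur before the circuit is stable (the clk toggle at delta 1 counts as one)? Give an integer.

3

[bits: s8,s4,s5,clk,s6,s0,s2,s1,s3,s7]
t=0: Δ0=0100010000 Δ1=0101010000 Δ2=0101010010 Δ3=0101010111 | 3Δ
t=1: Δ0=0101010111 Δ1=0100010111 | 1Δ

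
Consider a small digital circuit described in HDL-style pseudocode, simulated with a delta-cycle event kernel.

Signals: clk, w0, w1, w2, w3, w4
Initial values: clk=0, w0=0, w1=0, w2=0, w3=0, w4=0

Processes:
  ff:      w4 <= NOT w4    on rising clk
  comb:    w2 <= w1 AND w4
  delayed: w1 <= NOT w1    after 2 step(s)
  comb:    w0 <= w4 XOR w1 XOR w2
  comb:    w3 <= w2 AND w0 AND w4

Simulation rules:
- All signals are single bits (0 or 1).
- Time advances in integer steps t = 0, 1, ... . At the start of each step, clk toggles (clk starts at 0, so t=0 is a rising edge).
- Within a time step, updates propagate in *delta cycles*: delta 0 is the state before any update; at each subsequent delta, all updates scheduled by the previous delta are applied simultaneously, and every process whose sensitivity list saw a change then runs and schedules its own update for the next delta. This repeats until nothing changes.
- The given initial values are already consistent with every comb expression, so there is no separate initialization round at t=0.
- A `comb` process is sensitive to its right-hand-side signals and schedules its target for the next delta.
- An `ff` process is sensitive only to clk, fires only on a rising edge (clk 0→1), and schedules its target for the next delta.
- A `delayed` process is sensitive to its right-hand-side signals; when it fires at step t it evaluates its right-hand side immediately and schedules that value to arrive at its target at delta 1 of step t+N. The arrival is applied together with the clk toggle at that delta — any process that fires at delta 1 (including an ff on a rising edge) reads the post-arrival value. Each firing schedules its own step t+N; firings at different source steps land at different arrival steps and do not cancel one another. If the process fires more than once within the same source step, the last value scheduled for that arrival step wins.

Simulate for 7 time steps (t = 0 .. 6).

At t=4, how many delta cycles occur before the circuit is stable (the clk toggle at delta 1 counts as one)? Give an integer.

t=0 Δ0: w2=0 w3=0 w1=0 w0=0 w4=0 clk=0
  Δ1: clk:0→1
  Δ2: w4:0→1
  Δ3: w0:0→1
  (3Δ to stable)
t=1 Δ0: w2=0 w3=0 w1=0 w0=1 w4=1 clk=1
  Δ1: clk:1→0
  (1Δ to stable)
t=2 Δ0: w2=0 w3=0 w1=0 w0=1 w4=1 clk=0
  Δ1: clk:0→1
  Δ2: w4:1→0
  Δ3: w0:1→0
  (3Δ to stable)
t=3 Δ0: w2=0 w3=0 w1=0 w0=0 w4=0 clk=1
  Δ1: clk:1→0
  (1Δ to stable)
t=4 Δ0: w2=0 w3=0 w1=0 w0=0 w4=0 clk=0
  Δ1: clk:0→1
  Δ2: w4:0→1
  Δ3: w0:0→1
  (3Δ to stable)
t=5 Δ0: w2=0 w3=0 w1=0 w0=1 w4=1 clk=1
  Δ1: clk:1→0
  (1Δ to stable)
t=6 Δ0: w2=0 w3=0 w1=0 w0=1 w4=1 clk=0
  Δ1: clk:0→1
  Δ2: w4:1→0
  Δ3: w0:1→0
  (3Δ to stable)

3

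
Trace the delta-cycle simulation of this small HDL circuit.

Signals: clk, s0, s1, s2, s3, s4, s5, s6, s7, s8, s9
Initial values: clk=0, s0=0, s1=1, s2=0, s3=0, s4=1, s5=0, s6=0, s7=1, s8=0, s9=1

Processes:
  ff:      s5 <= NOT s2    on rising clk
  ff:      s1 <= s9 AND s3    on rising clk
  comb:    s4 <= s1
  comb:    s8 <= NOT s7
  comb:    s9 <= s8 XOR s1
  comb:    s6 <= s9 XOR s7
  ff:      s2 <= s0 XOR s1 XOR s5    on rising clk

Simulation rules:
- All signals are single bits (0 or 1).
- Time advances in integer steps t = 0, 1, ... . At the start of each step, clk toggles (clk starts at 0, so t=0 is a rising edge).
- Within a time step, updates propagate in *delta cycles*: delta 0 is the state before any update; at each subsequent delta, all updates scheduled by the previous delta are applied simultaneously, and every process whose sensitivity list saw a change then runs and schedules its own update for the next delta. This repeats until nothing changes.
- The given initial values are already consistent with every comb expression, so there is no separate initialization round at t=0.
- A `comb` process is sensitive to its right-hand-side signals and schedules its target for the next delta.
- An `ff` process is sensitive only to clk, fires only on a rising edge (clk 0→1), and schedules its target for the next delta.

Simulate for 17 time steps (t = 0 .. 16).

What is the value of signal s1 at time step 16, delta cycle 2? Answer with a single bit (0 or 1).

0

t=0 Δ0: clk=0 s9=1 s4=1 s2=0 s6=0 s0=0 s7=1 s1=1 s8=0 s3=0 s5=0
  Δ1: clk:0→1
  Δ2: s2:0→1, s1:1→0, s5:0→1
  Δ3: s9:1→0, s4:1→0
  Δ4: s6:0→1
  (4Δ to stable)
t=1 Δ0: clk=1 s9=0 s4=0 s2=1 s6=1 s0=0 s7=1 s1=0 s8=0 s3=0 s5=1
  Δ1: clk:1→0
  (1Δ to stable)
t=2 Δ0: clk=0 s9=0 s4=0 s2=1 s6=1 s0=0 s7=1 s1=0 s8=0 s3=0 s5=1
  Δ1: clk:0→1
  Δ2: s5:1→0
  (2Δ to stable)
t=3 Δ0: clk=1 s9=0 s4=0 s2=1 s6=1 s0=0 s7=1 s1=0 s8=0 s3=0 s5=0
  Δ1: clk:1→0
  (1Δ to stable)
t=4 Δ0: clk=0 s9=0 s4=0 s2=1 s6=1 s0=0 s7=1 s1=0 s8=0 s3=0 s5=0
  Δ1: clk:0→1
  Δ2: s2:1→0
  (2Δ to stable)
t=5 Δ0: clk=1 s9=0 s4=0 s2=0 s6=1 s0=0 s7=1 s1=0 s8=0 s3=0 s5=0
  Δ1: clk:1→0
  (1Δ to stable)
t=6 Δ0: clk=0 s9=0 s4=0 s2=0 s6=1 s0=0 s7=1 s1=0 s8=0 s3=0 s5=0
  Δ1: clk:0→1
  Δ2: s5:0→1
  (2Δ to stable)
t=7 Δ0: clk=1 s9=0 s4=0 s2=0 s6=1 s0=0 s7=1 s1=0 s8=0 s3=0 s5=1
  Δ1: clk:1→0
  (1Δ to stable)
t=8 Δ0: clk=0 s9=0 s4=0 s2=0 s6=1 s0=0 s7=1 s1=0 s8=0 s3=0 s5=1
  Δ1: clk:0→1
  Δ2: s2:0→1
  (2Δ to stable)
t=9 Δ0: clk=1 s9=0 s4=0 s2=1 s6=1 s0=0 s7=1 s1=0 s8=0 s3=0 s5=1
  Δ1: clk:1→0
  (1Δ to stable)
t=10 Δ0: clk=0 s9=0 s4=0 s2=1 s6=1 s0=0 s7=1 s1=0 s8=0 s3=0 s5=1
  Δ1: clk:0→1
  Δ2: s5:1→0
  (2Δ to stable)
t=11 Δ0: clk=1 s9=0 s4=0 s2=1 s6=1 s0=0 s7=1 s1=0 s8=0 s3=0 s5=0
  Δ1: clk:1→0
  (1Δ to stable)
t=12 Δ0: clk=0 s9=0 s4=0 s2=1 s6=1 s0=0 s7=1 s1=0 s8=0 s3=0 s5=0
  Δ1: clk:0→1
  Δ2: s2:1→0
  (2Δ to stable)
t=13 Δ0: clk=1 s9=0 s4=0 s2=0 s6=1 s0=0 s7=1 s1=0 s8=0 s3=0 s5=0
  Δ1: clk:1→0
  (1Δ to stable)
t=14 Δ0: clk=0 s9=0 s4=0 s2=0 s6=1 s0=0 s7=1 s1=0 s8=0 s3=0 s5=0
  Δ1: clk:0→1
  Δ2: s5:0→1
  (2Δ to stable)
t=15 Δ0: clk=1 s9=0 s4=0 s2=0 s6=1 s0=0 s7=1 s1=0 s8=0 s3=0 s5=1
  Δ1: clk:1→0
  (1Δ to stable)
t=16 Δ0: clk=0 s9=0 s4=0 s2=0 s6=1 s0=0 s7=1 s1=0 s8=0 s3=0 s5=1
  Δ1: clk:0→1
  Δ2: s2:0→1
  (2Δ to stable)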